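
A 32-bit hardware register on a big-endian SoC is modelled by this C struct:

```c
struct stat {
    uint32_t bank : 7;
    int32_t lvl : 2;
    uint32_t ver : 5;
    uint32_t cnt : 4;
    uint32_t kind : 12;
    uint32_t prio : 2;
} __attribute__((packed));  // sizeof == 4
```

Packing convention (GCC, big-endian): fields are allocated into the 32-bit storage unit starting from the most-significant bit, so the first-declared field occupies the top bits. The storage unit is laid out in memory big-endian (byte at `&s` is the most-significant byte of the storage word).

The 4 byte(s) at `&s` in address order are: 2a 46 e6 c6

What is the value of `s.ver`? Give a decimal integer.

17

[0]=0x2a [1]=0x46 [2]=0xe6 [3]=0xc6 (big-endian) → word 0x2a46e6c6
bank:7 @ bit 25 → (0x2a46e6c6>>25)&0x7f = 0x15
lvl:2 @ bit 23 → (0x2a46e6c6>>23)&0x3 = 0x0
ver:5 @ bit 18 → (0x2a46e6c6>>18)&0x1f = 0x11  ←
cnt:4 @ bit 14 → (0x2a46e6c6>>14)&0xf = 0xb
kind:12 @ bit 2 → (0x2a46e6c6>>2)&0xfff = 0x9b1
prio:2 @ bit 0 → (0x2a46e6c6>>0)&0x3 = 0x2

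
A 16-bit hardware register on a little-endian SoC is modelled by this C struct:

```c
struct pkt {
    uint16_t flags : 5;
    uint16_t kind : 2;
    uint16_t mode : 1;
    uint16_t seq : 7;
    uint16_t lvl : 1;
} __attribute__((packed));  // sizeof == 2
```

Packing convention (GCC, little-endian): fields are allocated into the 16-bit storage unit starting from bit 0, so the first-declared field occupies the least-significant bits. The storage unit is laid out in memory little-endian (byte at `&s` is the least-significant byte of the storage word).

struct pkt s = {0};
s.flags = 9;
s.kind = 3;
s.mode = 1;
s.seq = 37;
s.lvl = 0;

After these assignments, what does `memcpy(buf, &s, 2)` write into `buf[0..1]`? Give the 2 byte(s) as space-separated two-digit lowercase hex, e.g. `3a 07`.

e9 25

flags:5 = 9 → 0x9 << 0 → word 0x0009
kind:2 = 3 → 0x3 << 5 → word 0x0069
mode:1 = 1 → 0x1 << 7 → word 0x00e9
seq:7 = 37 → 0x25 << 8 → word 0x25e9
lvl:1 = 0 → 0x0 << 15 → word 0x25e9
word = 0x25e9 → little-endian bytes:
  [0]=0xe9  [1]=0x25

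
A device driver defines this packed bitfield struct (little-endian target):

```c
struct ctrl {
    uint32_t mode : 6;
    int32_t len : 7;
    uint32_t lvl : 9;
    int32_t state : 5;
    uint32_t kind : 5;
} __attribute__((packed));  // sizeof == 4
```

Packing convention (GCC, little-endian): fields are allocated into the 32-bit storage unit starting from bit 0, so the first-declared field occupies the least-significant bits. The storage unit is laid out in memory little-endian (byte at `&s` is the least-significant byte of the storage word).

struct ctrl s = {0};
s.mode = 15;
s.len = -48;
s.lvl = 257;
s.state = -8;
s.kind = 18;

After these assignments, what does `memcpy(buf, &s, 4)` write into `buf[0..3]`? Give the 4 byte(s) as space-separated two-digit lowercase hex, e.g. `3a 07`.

0f 34 20 96

mode (6b) val=15 bits=0xf at bit 0: 0x0000000f
len (7b) val=-48 bits=0x50 at bit 6: 0x0000140f
lvl (9b) val=257 bits=0x101 at bit 13: 0x0020340f
state (5b) val=-8 bits=0x18 at bit 22: 0x0620340f
kind (5b) val=18 bits=0x12 at bit 27: 0x9620340f
word = 0x9620340f → little-endian bytes:
  [0]=0x0f  [1]=0x34  [2]=0x20  [3]=0x96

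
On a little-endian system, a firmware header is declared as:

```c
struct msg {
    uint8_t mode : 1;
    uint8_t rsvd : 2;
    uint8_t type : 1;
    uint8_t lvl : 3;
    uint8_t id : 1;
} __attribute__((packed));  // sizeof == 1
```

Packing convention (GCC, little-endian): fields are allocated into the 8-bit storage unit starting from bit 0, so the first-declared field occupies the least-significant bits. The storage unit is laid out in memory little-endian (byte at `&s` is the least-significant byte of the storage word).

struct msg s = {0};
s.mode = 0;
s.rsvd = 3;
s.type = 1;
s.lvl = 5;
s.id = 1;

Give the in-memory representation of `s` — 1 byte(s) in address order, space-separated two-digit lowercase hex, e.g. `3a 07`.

de

[0+:1] mode=0 & 0x1 = 0x0; word=0x00
[1+:2] rsvd=3 & 0x3 = 0x3; word=0x06
[3+:1] type=1 & 0x1 = 0x1; word=0x0e
[4+:3] lvl=5 & 0x7 = 0x5; word=0x5e
[7+:1] id=1 & 0x1 = 0x1; word=0xde
word = 0xde → little-endian bytes:
  [0]=0xde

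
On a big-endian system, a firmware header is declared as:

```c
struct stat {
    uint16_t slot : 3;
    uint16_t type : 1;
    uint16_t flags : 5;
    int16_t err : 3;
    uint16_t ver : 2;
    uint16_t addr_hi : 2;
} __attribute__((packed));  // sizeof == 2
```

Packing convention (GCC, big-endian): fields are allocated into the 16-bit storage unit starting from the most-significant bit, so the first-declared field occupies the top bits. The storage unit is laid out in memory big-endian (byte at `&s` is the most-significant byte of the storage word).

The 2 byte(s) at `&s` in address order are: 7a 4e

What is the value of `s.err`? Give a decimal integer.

-4

[0]=0x7a [1]=0x4e (big-endian) → word 0x7a4e
slot [13+:3] = (word>>13) & 0x7 = 3
type [12+:1] = (word>>12) & 0x1 = 1
flags [7+:5] = (word>>7) & 0x1f = 20
err [4+:3] = (word>>4) & 0x7 = 4  ←
ver [2+:2] = (word>>2) & 0x3 = 3
addr_hi [0+:2] = (word>>0) & 0x3 = 2
err signed 3b, MSB=1: 4 - 8 = -4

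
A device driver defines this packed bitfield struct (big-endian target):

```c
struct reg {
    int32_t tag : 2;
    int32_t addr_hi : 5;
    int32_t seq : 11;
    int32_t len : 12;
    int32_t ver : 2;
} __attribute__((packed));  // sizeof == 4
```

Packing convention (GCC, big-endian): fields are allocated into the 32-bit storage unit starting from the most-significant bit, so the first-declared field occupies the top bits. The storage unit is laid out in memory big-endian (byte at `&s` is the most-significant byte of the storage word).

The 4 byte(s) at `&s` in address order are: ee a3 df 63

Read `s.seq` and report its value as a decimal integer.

[0]=0xee [1]=0xa3 [2]=0xdf [3]=0x63 (big-endian) → word 0xeea3df63
tag:2 @ bit 30 → (0xeea3df63>>30)&0x3 = 0x3
addr_hi:5 @ bit 25 → (0xeea3df63>>25)&0x1f = 0x17
seq:11 @ bit 14 → (0xeea3df63>>14)&0x7ff = 0x28f  ←
len:12 @ bit 2 → (0xeea3df63>>2)&0xfff = 0x7d8
ver:2 @ bit 0 → (0xeea3df63>>0)&0x3 = 0x3
seq signed 11b, MSB=0: value = 655

655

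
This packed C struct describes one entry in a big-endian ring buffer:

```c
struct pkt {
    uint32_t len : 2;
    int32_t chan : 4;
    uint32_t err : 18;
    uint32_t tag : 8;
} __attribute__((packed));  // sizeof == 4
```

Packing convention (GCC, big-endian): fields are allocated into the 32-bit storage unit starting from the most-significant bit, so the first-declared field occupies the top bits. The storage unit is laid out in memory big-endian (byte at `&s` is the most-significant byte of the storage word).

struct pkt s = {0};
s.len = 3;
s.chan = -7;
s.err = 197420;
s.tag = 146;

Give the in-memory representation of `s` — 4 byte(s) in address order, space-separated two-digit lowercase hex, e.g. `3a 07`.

[30+:2] len=3 & 0x3 = 0x3; word=0xc0000000
[26+:4] chan=-7 & 0xf = 0x9; word=0xe4000000
[8+:18] err=197420 & 0x3ffff = 0x3032c; word=0xe7032c00
[0+:8] tag=146 & 0xff = 0x92; word=0xe7032c92
word = 0xe7032c92 → big-endian bytes:
  [0]=0xe7  [1]=0x03  [2]=0x2c  [3]=0x92

e7 03 2c 92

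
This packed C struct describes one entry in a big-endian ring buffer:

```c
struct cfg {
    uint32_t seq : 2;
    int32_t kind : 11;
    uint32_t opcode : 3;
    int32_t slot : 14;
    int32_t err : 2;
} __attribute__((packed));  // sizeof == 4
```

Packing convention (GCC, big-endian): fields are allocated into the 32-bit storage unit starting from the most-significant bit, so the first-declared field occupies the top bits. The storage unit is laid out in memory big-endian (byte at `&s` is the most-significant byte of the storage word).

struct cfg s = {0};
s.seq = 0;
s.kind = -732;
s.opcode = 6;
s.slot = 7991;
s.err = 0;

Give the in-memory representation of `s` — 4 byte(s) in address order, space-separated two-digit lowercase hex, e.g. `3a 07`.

[30+:2] seq=0 & 0x3 = 0x0; word=0x00000000
[19+:11] kind=-732 & 0x7ff = 0x524; word=0x29200000
[16+:3] opcode=6 & 0x7 = 0x6; word=0x29260000
[2+:14] slot=7991 & 0x3fff = 0x1f37; word=0x29267cdc
[0+:2] err=0 & 0x3 = 0x0; word=0x29267cdc
word = 0x29267cdc → big-endian bytes:
  [0]=0x29  [1]=0x26  [2]=0x7c  [3]=0xdc

29 26 7c dc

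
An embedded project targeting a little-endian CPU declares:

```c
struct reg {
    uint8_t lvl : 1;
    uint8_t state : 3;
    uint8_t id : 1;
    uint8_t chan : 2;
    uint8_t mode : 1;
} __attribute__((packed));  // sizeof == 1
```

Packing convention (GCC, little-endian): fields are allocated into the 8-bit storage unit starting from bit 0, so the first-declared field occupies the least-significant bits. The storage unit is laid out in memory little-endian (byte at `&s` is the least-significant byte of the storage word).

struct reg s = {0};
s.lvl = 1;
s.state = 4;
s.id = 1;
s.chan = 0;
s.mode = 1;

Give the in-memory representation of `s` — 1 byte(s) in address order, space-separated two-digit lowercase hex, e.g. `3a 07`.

99

lvl:1 = 1 → 0x1 << 0 → word 0x01
state:3 = 4 → 0x4 << 1 → word 0x09
id:1 = 1 → 0x1 << 4 → word 0x19
chan:2 = 0 → 0x0 << 5 → word 0x19
mode:1 = 1 → 0x1 << 7 → word 0x99
word = 0x99 → little-endian bytes:
  [0]=0x99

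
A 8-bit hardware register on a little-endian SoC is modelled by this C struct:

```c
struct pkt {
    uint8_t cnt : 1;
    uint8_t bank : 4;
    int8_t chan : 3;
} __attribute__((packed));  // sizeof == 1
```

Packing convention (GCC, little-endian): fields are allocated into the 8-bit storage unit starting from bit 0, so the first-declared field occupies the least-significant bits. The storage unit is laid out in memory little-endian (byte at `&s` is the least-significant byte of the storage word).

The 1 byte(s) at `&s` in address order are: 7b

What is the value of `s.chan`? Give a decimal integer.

3

[0]=0x7b (little-endian) → word 0x7b
cnt:1 @ bit 0 → (0x7b>>0)&0x1 = 0x1
bank:4 @ bit 1 → (0x7b>>1)&0xf = 0xd
chan:3 @ bit 5 → (0x7b>>5)&0x7 = 0x3  ←
chan signed 3b, MSB=0: value = 3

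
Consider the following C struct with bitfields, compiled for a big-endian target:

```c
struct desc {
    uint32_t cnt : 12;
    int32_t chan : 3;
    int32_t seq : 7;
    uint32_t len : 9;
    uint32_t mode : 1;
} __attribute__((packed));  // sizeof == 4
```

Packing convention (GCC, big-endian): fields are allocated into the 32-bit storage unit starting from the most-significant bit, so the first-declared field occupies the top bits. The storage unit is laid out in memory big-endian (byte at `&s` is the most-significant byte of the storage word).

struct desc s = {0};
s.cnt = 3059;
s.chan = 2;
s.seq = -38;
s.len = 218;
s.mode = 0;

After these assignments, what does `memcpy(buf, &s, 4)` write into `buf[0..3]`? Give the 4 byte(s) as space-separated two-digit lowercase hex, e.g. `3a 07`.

cnt (12b) val=3059 bits=0xbf3 at bit 20: 0xbf300000
chan (3b) val=2 bits=0x2 at bit 17: 0xbf340000
seq (7b) val=-38 bits=0x5a at bit 10: 0xbf356800
len (9b) val=218 bits=0xda at bit 1: 0xbf3569b4
mode (1b) val=0 bits=0x0 at bit 0: 0xbf3569b4
word = 0xbf3569b4 → big-endian bytes:
  [0]=0xbf  [1]=0x35  [2]=0x69  [3]=0xb4

bf 35 69 b4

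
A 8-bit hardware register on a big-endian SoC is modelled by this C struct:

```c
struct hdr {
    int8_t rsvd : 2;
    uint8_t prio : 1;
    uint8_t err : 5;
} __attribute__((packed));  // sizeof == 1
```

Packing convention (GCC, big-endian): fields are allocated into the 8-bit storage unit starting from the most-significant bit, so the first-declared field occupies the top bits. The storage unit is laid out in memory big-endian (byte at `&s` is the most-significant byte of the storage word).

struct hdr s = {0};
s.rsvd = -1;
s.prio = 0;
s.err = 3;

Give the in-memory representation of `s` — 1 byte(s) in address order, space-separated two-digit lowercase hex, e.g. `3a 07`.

c3

rsvd:2 = -1 → 0x3 << 6 → word 0xc0
prio:1 = 0 → 0x0 << 5 → word 0xc0
err:5 = 3 → 0x3 << 0 → word 0xc3
word = 0xc3 → big-endian bytes:
  [0]=0xc3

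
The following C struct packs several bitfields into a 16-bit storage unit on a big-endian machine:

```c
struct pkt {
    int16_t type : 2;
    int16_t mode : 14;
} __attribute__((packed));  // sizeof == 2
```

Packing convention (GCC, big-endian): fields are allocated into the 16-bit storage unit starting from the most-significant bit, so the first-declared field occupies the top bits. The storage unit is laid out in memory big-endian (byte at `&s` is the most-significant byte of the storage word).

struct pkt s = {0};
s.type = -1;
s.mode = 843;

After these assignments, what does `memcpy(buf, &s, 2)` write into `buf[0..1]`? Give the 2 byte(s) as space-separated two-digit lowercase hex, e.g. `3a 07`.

c3 4b

[14+:2] type=-1 & 0x3 = 0x3; word=0xc000
[0+:14] mode=843 & 0x3fff = 0x34b; word=0xc34b
word = 0xc34b → big-endian bytes:
  [0]=0xc3  [1]=0x4b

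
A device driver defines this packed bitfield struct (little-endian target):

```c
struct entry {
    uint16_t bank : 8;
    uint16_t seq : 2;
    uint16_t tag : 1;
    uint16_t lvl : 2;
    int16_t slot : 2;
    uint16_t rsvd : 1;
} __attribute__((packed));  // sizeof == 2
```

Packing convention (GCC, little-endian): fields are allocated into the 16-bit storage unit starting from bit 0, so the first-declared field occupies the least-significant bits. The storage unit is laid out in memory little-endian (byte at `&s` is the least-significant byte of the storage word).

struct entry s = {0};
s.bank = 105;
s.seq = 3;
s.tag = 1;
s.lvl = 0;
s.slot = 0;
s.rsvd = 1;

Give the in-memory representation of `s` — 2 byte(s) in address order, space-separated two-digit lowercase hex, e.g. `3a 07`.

69 87

[0+:8] bank=105 & 0xff = 0x69; word=0x0069
[8+:2] seq=3 & 0x3 = 0x3; word=0x0369
[10+:1] tag=1 & 0x1 = 0x1; word=0x0769
[11+:2] lvl=0 & 0x3 = 0x0; word=0x0769
[13+:2] slot=0 & 0x3 = 0x0; word=0x0769
[15+:1] rsvd=1 & 0x1 = 0x1; word=0x8769
word = 0x8769 → little-endian bytes:
  [0]=0x69  [1]=0x87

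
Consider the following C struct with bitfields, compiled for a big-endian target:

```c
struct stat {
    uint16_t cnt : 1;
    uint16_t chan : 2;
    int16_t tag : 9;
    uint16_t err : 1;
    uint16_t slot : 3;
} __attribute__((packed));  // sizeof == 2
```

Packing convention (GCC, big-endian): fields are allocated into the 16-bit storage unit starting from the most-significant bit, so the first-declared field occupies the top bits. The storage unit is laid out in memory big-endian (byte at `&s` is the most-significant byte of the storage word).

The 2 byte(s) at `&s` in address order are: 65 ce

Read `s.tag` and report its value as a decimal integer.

92

[0]=0x65 [1]=0xce (big-endian) → word 0x65ce
cnt [15+:1] = (word>>15) & 0x1 = 0
chan [13+:2] = (word>>13) & 0x3 = 3
tag [4+:9] = (word>>4) & 0x1ff = 92  ←
err [3+:1] = (word>>3) & 0x1 = 1
slot [0+:3] = (word>>0) & 0x7 = 6
tag signed 9b, MSB=0: value = 92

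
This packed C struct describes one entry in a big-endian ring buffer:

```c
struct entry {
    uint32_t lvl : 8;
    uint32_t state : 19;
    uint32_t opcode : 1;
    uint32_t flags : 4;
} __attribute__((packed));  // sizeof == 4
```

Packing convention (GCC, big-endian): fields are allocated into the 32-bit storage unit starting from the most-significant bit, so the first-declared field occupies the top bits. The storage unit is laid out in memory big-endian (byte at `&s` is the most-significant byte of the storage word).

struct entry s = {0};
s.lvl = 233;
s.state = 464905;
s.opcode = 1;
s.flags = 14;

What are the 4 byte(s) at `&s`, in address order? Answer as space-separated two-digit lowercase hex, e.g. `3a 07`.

e9 e3 01 3e

lvl (8b) val=233 bits=0xe9 at bit 24: 0xe9000000
state (19b) val=464905 bits=0x71809 at bit 5: 0xe9e30120
opcode (1b) val=1 bits=0x1 at bit 4: 0xe9e30130
flags (4b) val=14 bits=0xe at bit 0: 0xe9e3013e
word = 0xe9e3013e → big-endian bytes:
  [0]=0xe9  [1]=0xe3  [2]=0x01  [3]=0x3e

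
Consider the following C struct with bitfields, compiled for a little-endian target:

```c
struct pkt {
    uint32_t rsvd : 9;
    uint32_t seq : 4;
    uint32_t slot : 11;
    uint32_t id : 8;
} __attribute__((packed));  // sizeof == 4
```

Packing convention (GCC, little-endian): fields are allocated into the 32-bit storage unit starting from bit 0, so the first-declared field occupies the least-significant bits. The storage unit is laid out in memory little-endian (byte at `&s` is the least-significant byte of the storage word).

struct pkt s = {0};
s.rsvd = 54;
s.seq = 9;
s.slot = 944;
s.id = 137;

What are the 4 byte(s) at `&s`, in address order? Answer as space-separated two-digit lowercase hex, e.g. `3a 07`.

[0+:9] rsvd=54 & 0x1ff = 0x36; word=0x00000036
[9+:4] seq=9 & 0xf = 0x9; word=0x00001236
[13+:11] slot=944 & 0x7ff = 0x3b0; word=0x00761236
[24+:8] id=137 & 0xff = 0x89; word=0x89761236
word = 0x89761236 → little-endian bytes:
  [0]=0x36  [1]=0x12  [2]=0x76  [3]=0x89

36 12 76 89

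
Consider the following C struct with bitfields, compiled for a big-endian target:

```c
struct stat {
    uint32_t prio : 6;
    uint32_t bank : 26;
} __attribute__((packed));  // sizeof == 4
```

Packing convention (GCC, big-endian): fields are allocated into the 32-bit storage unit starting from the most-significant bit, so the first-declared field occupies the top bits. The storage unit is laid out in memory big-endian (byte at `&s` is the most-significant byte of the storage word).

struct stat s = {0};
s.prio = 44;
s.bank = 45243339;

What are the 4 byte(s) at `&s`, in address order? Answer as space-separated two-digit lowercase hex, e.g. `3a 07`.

b2 b2 5b cb

[26+:6] prio=44 & 0x3f = 0x2c; word=0xb0000000
[0+:26] bank=45243339 & 0x3ffffff = 0x2b25bcb; word=0xb2b25bcb
word = 0xb2b25bcb → big-endian bytes:
  [0]=0xb2  [1]=0xb2  [2]=0x5b  [3]=0xcb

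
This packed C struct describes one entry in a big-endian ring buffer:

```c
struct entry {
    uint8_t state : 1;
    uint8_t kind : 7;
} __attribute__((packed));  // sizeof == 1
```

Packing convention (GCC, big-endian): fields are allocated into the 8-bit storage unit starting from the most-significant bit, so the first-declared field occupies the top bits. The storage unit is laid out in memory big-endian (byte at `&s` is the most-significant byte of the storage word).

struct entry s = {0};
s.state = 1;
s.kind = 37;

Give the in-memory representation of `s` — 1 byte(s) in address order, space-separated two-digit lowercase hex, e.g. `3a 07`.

a5

state:1 = 1 → 0x1 << 7 → word 0x80
kind:7 = 37 → 0x25 << 0 → word 0xa5
word = 0xa5 → big-endian bytes:
  [0]=0xa5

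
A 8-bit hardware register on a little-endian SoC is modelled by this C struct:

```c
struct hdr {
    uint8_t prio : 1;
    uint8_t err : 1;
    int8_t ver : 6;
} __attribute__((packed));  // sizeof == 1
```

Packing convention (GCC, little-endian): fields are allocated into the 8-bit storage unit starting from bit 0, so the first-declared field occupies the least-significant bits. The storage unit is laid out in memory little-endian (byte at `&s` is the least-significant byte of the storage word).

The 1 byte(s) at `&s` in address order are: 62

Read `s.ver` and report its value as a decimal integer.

24

[0]=0x62 (little-endian) → word 0x62
prio:1 @ bit 0 → (0x62>>0)&0x1 = 0x0
err:1 @ bit 1 → (0x62>>1)&0x1 = 0x1
ver:6 @ bit 2 → (0x62>>2)&0x3f = 0x18  ←
ver signed 6b, MSB=0: value = 24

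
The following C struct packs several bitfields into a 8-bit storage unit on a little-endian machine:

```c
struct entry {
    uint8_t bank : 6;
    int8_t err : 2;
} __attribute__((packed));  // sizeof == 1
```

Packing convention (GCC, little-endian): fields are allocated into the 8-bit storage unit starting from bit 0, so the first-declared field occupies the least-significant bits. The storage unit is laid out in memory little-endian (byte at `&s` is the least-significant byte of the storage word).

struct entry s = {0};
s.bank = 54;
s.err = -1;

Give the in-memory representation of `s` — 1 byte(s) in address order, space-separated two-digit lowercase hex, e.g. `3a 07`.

[0+:6] bank=54 & 0x3f = 0x36; word=0x36
[6+:2] err=-1 & 0x3 = 0x3; word=0xf6
word = 0xf6 → little-endian bytes:
  [0]=0xf6

f6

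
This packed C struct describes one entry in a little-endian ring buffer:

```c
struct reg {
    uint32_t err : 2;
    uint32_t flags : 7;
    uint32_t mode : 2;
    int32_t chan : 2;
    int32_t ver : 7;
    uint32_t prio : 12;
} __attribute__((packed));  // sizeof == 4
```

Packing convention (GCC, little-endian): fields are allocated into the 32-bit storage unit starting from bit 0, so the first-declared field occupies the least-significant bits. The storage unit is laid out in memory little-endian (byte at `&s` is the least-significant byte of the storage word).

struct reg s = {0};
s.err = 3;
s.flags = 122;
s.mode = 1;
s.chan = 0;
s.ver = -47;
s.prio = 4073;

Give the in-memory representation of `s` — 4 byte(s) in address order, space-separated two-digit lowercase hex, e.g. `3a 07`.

eb 23 9a fe

[0+:2] err=3 & 0x3 = 0x3; word=0x00000003
[2+:7] flags=122 & 0x7f = 0x7a; word=0x000001eb
[9+:2] mode=1 & 0x3 = 0x1; word=0x000003eb
[11+:2] chan=0 & 0x3 = 0x0; word=0x000003eb
[13+:7] ver=-47 & 0x7f = 0x51; word=0x000a23eb
[20+:12] prio=4073 & 0xfff = 0xfe9; word=0xfe9a23eb
word = 0xfe9a23eb → little-endian bytes:
  [0]=0xeb  [1]=0x23  [2]=0x9a  [3]=0xfe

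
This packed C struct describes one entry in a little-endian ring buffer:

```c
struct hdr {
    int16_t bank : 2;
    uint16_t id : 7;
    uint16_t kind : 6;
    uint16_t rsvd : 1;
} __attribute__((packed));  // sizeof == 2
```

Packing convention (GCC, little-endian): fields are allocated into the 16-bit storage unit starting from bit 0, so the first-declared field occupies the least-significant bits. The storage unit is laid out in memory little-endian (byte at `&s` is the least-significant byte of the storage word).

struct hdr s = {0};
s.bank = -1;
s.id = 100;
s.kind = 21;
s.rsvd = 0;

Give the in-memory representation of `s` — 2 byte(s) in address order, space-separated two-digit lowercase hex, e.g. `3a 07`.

93 2b

[0+:2] bank=-1 & 0x3 = 0x3; word=0x0003
[2+:7] id=100 & 0x7f = 0x64; word=0x0193
[9+:6] kind=21 & 0x3f = 0x15; word=0x2b93
[15+:1] rsvd=0 & 0x1 = 0x0; word=0x2b93
word = 0x2b93 → little-endian bytes:
  [0]=0x93  [1]=0x2b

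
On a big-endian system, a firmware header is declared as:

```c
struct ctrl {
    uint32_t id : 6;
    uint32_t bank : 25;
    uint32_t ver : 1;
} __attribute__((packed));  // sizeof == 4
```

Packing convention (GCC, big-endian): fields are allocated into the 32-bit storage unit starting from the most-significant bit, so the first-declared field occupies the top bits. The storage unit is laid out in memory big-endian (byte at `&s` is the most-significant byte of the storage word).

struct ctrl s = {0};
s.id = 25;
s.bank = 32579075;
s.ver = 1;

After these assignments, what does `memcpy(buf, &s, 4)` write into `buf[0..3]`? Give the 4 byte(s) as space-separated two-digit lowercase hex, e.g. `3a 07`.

67 e2 3c 07

id:6 = 25 → 0x19 << 26 → word 0x64000000
bank:25 = 32579075 → 0x1f11e03 << 1 → word 0x67e23c06
ver:1 = 1 → 0x1 << 0 → word 0x67e23c07
word = 0x67e23c07 → big-endian bytes:
  [0]=0x67  [1]=0xe2  [2]=0x3c  [3]=0x07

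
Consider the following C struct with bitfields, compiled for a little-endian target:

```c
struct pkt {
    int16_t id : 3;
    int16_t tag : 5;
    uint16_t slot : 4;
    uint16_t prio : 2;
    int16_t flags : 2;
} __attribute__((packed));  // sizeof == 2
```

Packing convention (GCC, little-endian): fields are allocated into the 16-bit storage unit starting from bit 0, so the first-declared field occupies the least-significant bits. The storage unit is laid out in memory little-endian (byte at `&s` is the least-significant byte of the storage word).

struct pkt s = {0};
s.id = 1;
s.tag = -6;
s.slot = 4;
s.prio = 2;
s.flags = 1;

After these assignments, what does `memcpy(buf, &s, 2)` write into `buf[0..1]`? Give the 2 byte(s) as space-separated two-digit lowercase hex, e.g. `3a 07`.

d1 64

id (3b) val=1 bits=0x1 at bit 0: 0x0001
tag (5b) val=-6 bits=0x1a at bit 3: 0x00d1
slot (4b) val=4 bits=0x4 at bit 8: 0x04d1
prio (2b) val=2 bits=0x2 at bit 12: 0x24d1
flags (2b) val=1 bits=0x1 at bit 14: 0x64d1
word = 0x64d1 → little-endian bytes:
  [0]=0xd1  [1]=0x64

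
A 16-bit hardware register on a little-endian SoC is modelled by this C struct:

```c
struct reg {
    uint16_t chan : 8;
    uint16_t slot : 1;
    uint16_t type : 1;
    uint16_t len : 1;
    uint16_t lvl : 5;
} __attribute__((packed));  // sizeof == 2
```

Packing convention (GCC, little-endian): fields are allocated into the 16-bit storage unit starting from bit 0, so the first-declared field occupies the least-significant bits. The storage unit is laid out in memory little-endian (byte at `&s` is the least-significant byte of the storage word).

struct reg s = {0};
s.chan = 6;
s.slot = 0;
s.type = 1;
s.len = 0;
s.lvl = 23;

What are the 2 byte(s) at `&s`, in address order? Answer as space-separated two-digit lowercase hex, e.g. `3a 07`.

[0+:8] chan=6 & 0xff = 0x6; word=0x0006
[8+:1] slot=0 & 0x1 = 0x0; word=0x0006
[9+:1] type=1 & 0x1 = 0x1; word=0x0206
[10+:1] len=0 & 0x1 = 0x0; word=0x0206
[11+:5] lvl=23 & 0x1f = 0x17; word=0xba06
word = 0xba06 → little-endian bytes:
  [0]=0x06  [1]=0xba

06 ba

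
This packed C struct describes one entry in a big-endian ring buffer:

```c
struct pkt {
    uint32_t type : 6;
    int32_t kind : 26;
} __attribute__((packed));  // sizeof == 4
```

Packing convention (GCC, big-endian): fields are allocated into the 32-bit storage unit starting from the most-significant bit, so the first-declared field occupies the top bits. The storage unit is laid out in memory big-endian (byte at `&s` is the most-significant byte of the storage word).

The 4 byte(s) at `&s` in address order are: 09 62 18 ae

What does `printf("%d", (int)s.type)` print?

2

[0]=0x09 [1]=0x62 [2]=0x18 [3]=0xae (big-endian) → word 0x096218ae
type:6 @ bit 26 → (0x096218ae>>26)&0x3f = 0x2  ←
kind:26 @ bit 0 → (0x096218ae>>0)&0x3ffffff = 0x16218ae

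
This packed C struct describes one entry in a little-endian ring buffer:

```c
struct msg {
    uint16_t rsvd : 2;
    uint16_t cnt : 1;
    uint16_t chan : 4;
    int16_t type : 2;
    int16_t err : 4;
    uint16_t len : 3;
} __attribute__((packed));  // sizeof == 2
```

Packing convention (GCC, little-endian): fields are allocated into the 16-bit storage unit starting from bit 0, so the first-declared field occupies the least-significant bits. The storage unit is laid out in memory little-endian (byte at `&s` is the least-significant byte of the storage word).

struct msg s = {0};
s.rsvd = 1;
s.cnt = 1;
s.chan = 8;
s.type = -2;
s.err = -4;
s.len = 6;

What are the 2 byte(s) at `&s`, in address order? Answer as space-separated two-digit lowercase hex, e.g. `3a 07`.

[0+:2] rsvd=1 & 0x3 = 0x1; word=0x0001
[2+:1] cnt=1 & 0x1 = 0x1; word=0x0005
[3+:4] chan=8 & 0xf = 0x8; word=0x0045
[7+:2] type=-2 & 0x3 = 0x2; word=0x0145
[9+:4] err=-4 & 0xf = 0xc; word=0x1945
[13+:3] len=6 & 0x7 = 0x6; word=0xd945
word = 0xd945 → little-endian bytes:
  [0]=0x45  [1]=0xd9

45 d9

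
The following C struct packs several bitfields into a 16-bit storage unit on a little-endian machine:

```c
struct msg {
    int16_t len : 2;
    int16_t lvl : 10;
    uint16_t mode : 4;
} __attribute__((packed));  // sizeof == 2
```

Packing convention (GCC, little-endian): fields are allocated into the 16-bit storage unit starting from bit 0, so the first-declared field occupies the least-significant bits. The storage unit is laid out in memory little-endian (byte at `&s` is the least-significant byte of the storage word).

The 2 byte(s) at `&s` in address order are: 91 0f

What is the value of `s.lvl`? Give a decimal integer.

-28

[0]=0x91 [1]=0x0f (little-endian) → word 0x0f91
len [0+:2] = (word>>0) & 0x3 = 1
lvl [2+:10] = (word>>2) & 0x3ff = 996  ←
mode [12+:4] = (word>>12) & 0xf = 0
lvl signed 10b, MSB=1: 996 - 1024 = -28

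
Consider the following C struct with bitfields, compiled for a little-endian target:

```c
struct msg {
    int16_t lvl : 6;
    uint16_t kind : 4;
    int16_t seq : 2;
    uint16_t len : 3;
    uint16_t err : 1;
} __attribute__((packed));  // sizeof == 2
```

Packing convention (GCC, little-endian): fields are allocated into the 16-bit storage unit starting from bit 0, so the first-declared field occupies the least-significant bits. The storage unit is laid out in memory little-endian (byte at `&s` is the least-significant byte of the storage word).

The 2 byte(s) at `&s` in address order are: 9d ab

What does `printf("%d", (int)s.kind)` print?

14

[0]=0x9d [1]=0xab (little-endian) → word 0xab9d
lvl:6 @ bit 0 → (0xab9d>>0)&0x3f = 0x1d
kind:4 @ bit 6 → (0xab9d>>6)&0xf = 0xe  ←
seq:2 @ bit 10 → (0xab9d>>10)&0x3 = 0x2
len:3 @ bit 12 → (0xab9d>>12)&0x7 = 0x2
err:1 @ bit 15 → (0xab9d>>15)&0x1 = 0x1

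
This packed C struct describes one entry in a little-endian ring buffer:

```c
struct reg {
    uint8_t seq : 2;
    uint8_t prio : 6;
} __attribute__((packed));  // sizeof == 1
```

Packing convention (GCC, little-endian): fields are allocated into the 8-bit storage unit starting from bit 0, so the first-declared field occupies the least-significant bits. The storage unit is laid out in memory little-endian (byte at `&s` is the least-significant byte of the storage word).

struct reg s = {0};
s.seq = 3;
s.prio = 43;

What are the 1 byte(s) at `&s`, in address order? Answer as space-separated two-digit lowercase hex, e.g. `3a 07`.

af

[0+:2] seq=3 & 0x3 = 0x3; word=0x03
[2+:6] prio=43 & 0x3f = 0x2b; word=0xaf
word = 0xaf → little-endian bytes:
  [0]=0xaf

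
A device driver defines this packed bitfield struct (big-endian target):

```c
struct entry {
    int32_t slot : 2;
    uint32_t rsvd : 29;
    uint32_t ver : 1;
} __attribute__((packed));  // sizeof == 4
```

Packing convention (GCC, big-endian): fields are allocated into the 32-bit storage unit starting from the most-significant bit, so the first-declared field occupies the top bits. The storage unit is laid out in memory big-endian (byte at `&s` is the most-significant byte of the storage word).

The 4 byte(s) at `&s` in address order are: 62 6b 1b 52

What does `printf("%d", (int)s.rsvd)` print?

288722345

[0]=0x62 [1]=0x6b [2]=0x1b [3]=0x52 (big-endian) → word 0x626b1b52
slot [30+:2] = (word>>30) & 0x3 = 1
rsvd [1+:29] = (word>>1) & 0x1fffffff = 288722345  ←
ver [0+:1] = (word>>0) & 0x1 = 0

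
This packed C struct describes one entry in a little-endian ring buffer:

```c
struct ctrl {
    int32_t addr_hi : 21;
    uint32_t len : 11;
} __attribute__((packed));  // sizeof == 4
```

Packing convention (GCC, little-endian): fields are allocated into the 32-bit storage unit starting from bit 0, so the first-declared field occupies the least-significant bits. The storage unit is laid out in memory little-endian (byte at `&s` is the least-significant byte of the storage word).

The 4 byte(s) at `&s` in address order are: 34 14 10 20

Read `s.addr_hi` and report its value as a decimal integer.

-1043404

[0]=0x34 [1]=0x14 [2]=0x10 [3]=0x20 (little-endian) → word 0x20101434
addr_hi:21 @ bit 0 → (0x20101434>>0)&0x1fffff = 0x101434  ←
len:11 @ bit 21 → (0x20101434>>21)&0x7ff = 0x100
addr_hi signed 21b, MSB=1: 1053748 - 2097152 = -1043404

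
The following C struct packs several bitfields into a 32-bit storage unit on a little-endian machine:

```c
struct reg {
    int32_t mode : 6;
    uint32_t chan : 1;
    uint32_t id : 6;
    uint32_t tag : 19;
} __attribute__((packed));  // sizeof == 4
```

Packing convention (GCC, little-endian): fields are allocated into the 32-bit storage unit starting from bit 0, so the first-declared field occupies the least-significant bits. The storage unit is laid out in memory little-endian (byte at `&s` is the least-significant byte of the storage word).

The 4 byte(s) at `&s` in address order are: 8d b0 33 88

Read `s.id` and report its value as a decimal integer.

[0]=0x8d [1]=0xb0 [2]=0x33 [3]=0x88 (little-endian) → word 0x8833b08d
mode [0+:6] = (word>>0) & 0x3f = 13
chan [6+:1] = (word>>6) & 0x1 = 0
id [7+:6] = (word>>7) & 0x3f = 33  ←
tag [13+:19] = (word>>13) & 0x7ffff = 278941

33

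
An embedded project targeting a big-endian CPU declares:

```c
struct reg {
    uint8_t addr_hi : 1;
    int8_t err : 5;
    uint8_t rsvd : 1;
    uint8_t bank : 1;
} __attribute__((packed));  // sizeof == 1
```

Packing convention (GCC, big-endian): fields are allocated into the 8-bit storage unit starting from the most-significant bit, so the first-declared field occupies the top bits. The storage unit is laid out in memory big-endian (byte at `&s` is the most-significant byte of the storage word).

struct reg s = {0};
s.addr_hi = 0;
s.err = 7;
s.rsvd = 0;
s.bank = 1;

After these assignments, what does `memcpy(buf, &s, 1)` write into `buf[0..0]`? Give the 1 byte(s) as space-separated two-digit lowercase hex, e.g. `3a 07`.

addr_hi (1b) val=0 bits=0x0 at bit 7: 0x00
err (5b) val=7 bits=0x7 at bit 2: 0x1c
rsvd (1b) val=0 bits=0x0 at bit 1: 0x1c
bank (1b) val=1 bits=0x1 at bit 0: 0x1d
word = 0x1d → big-endian bytes:
  [0]=0x1d

1d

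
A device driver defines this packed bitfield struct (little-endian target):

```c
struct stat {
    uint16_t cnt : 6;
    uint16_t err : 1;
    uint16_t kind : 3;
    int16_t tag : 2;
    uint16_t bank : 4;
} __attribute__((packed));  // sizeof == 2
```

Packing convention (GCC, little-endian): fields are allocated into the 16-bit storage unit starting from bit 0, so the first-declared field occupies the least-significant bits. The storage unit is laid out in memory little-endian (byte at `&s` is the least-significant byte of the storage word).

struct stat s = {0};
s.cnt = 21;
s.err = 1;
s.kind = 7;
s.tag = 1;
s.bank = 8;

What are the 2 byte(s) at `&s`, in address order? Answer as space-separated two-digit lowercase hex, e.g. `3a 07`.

cnt:6 = 21 → 0x15 << 0 → word 0x0015
err:1 = 1 → 0x1 << 6 → word 0x0055
kind:3 = 7 → 0x7 << 7 → word 0x03d5
tag:2 = 1 → 0x1 << 10 → word 0x07d5
bank:4 = 8 → 0x8 << 12 → word 0x87d5
word = 0x87d5 → little-endian bytes:
  [0]=0xd5  [1]=0x87

d5 87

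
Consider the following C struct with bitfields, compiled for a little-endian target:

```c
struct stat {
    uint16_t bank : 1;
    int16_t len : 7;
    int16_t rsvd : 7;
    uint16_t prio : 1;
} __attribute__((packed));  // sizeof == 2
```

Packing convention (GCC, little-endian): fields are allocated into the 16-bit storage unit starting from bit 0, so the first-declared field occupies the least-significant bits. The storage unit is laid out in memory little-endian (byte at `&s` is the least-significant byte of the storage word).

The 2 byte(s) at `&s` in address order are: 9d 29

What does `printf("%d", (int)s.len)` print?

[0]=0x9d [1]=0x29 (little-endian) → word 0x299d
bank [0+:1] = (word>>0) & 0x1 = 1
len [1+:7] = (word>>1) & 0x7f = 78  ←
rsvd [8+:7] = (word>>8) & 0x7f = 41
prio [15+:1] = (word>>15) & 0x1 = 0
len signed 7b, MSB=1: 78 - 128 = -50

-50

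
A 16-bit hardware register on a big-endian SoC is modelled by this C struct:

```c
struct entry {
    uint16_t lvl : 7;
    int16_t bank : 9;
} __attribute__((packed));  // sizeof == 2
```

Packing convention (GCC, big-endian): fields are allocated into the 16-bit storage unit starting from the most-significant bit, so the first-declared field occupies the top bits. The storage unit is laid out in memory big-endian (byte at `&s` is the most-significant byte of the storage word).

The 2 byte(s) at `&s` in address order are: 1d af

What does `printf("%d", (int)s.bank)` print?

-81

[0]=0x1d [1]=0xaf (big-endian) → word 0x1daf
lvl:7 @ bit 9 → (0x1daf>>9)&0x7f = 0xe
bank:9 @ bit 0 → (0x1daf>>0)&0x1ff = 0x1af  ←
bank signed 9b, MSB=1: 431 - 512 = -81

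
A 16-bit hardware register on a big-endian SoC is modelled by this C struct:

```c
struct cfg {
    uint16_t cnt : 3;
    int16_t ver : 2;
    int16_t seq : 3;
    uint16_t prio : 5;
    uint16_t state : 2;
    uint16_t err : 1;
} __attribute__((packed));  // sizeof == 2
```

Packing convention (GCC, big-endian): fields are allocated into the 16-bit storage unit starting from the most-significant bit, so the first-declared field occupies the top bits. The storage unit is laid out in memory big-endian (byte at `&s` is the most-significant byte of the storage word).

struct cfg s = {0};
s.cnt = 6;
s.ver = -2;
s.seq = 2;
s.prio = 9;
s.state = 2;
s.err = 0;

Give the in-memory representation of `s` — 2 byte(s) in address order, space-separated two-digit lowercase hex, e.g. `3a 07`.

d2 4c

cnt:3 = 6 → 0x6 << 13 → word 0xc000
ver:2 = -2 → 0x2 << 11 → word 0xd000
seq:3 = 2 → 0x2 << 8 → word 0xd200
prio:5 = 9 → 0x9 << 3 → word 0xd248
state:2 = 2 → 0x2 << 1 → word 0xd24c
err:1 = 0 → 0x0 << 0 → word 0xd24c
word = 0xd24c → big-endian bytes:
  [0]=0xd2  [1]=0x4c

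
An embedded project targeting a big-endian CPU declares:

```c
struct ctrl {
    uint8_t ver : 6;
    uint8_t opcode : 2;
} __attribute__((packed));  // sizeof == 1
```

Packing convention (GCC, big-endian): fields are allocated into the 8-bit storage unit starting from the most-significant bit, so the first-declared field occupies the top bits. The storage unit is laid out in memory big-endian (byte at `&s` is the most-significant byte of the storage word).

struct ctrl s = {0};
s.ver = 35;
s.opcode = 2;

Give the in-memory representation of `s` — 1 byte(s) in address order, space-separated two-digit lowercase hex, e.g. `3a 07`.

8e

ver:6 = 35 → 0x23 << 2 → word 0x8c
opcode:2 = 2 → 0x2 << 0 → word 0x8e
word = 0x8e → big-endian bytes:
  [0]=0x8e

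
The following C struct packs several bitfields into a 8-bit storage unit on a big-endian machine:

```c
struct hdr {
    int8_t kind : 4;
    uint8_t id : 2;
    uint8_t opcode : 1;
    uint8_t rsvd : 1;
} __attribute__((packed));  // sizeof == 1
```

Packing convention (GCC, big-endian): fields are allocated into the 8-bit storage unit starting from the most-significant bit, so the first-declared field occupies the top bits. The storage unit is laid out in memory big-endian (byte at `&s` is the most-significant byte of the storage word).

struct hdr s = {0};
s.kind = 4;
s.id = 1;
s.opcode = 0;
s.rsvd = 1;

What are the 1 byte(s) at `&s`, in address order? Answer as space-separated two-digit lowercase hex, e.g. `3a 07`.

45

kind (4b) val=4 bits=0x4 at bit 4: 0x40
id (2b) val=1 bits=0x1 at bit 2: 0x44
opcode (1b) val=0 bits=0x0 at bit 1: 0x44
rsvd (1b) val=1 bits=0x1 at bit 0: 0x45
word = 0x45 → big-endian bytes:
  [0]=0x45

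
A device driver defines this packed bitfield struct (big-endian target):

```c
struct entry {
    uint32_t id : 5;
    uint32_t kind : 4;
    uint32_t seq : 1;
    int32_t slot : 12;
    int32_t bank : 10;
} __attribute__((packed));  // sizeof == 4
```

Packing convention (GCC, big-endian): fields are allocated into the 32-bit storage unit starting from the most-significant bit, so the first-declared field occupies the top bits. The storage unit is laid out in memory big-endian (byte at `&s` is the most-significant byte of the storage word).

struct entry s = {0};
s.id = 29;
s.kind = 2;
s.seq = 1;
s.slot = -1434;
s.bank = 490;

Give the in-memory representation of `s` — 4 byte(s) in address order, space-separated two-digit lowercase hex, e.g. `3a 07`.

e9 69 99 ea

id:5 = 29 → 0x1d << 27 → word 0xe8000000
kind:4 = 2 → 0x2 << 23 → word 0xe9000000
seq:1 = 1 → 0x1 << 22 → word 0xe9400000
slot:12 = -1434 → 0xa66 << 10 → word 0xe9699800
bank:10 = 490 → 0x1ea << 0 → word 0xe96999ea
word = 0xe96999ea → big-endian bytes:
  [0]=0xe9  [1]=0x69  [2]=0x99  [3]=0xea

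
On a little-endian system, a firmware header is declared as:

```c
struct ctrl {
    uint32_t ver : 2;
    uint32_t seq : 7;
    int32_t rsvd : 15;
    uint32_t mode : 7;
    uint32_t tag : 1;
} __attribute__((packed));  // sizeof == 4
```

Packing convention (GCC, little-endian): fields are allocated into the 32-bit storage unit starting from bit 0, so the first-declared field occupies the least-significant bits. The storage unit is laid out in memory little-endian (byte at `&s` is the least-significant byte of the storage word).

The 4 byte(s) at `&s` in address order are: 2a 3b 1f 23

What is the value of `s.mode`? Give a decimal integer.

35

[0]=0x2a [1]=0x3b [2]=0x1f [3]=0x23 (little-endian) → word 0x231f3b2a
ver:2 @ bit 0 → (0x231f3b2a>>0)&0x3 = 0x2
seq:7 @ bit 2 → (0x231f3b2a>>2)&0x7f = 0x4a
rsvd:15 @ bit 9 → (0x231f3b2a>>9)&0x7fff = 0xf9d
mode:7 @ bit 24 → (0x231f3b2a>>24)&0x7f = 0x23  ←
tag:1 @ bit 31 → (0x231f3b2a>>31)&0x1 = 0x0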